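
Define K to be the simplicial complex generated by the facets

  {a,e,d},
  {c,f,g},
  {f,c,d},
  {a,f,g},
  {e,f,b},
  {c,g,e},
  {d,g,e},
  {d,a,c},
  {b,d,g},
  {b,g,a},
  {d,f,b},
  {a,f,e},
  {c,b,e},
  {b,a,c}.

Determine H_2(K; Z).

H_2 = Z.

K has 7 vertices, 21 edges, 14 triangles.
rank ∂_2 = 13, rank ∂_3 = 0 ⇒ b_2 = 14 − 13 − 0 = 1. So H_2 ≅ Z.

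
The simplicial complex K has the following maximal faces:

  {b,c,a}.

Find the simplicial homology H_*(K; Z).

Take the total order a < b < c on the vertex set. Then K (dimension 2) consists of the simplices:

  0-simplices (3): a, b, c
  1-simplices (3): ab, ac, bc
  2-simplices (1): abc

so the chain groups are C_0 ≅ Z^3, C_1 ≅ Z^3, C_2 ≅ Z^1.

The boundary map ∂_1: C_1 → C_0 is given by ∂[p,q] = [q] − [p]. For instance
  ∂bc = c − b.
The 3×3 boundary matrix has rank 2 and Smith normal form diag(1,1).

Boundary ∂_2: C_2 → C_1 sends each 2-simplex [p,q,r] to [q,r] − [p,r] + [p,q]. For instance
  ∂abc = bc − ac + ab.
The 3×1 boundary matrix has rank 1 and Smith normal form diag(1).

From H_k ≅ ker(∂_k) / im(∂_{k+1}) we obtain:

  H_0: rank C_0 − rank ∂_1 = 3 − 2 = 1, and the invariant factors of ∂_1 are all 1, so H_0 ≅ Z.
  H_1: rank ker ∂_1 − rank ∂_2 = (3 − 2) − 1 = 0, and the invariant factors of ∂_2 are all 1, so H_1 ≅ 0.
  H_2: rank ker ∂_2 − rank ∂_3 = (1 − 1) − 0 = 0, and there is no ∂_3, so H_2 ≅ 0.

As a check, the Euler characteristic is 3 − 3 + 1 = 1, which agrees with 1 − 0 + 0 = 1.

H_0 = Z,  H_1 = 0,  H_2 = 0.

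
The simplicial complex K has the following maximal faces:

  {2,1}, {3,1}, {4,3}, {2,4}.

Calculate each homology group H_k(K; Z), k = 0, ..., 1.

H_0 ≅ Z,  H_1 ≅ Z.

We work with the vertex ordering 1 < 2 < 3 < 4. The simplices of K, each written with vertices in increasing order, are:

  0-simplices (4): [1], [2], [3], [4]
  1-simplices (4): [1,2], [1,3], [2,4], [3,4]

Hence C_0 ≅ Z^4, C_1 ≅ Z^4.

The boundary map ∂_1: C_1 → C_0 is given by ∂[p,q] = [q] − [p]. For instance
  ∂[1,2] = [2] − [1].
This gives a 4×4 integer matrix of rank 3; reducing to Smith normal form yields diagonal entries (1,1,1).

Computing H_k = (kernel of ∂_k) / (image of ∂_{k+1}):

  H_0: rank C_0 − rank ∂_1 = 4 − 3 = 1, and the invariant factors of ∂_1 are all 1, so H_0 = Z.
  H_1: rank ker ∂_1 − rank ∂_2 = (4 − 3) − 0 = 1, and there is no ∂_2, so H_1 = Z.

(K is a triangulation of the circle S^1.)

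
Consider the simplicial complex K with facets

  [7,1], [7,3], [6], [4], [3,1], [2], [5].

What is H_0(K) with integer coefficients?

H_0 = Z^5.

Fix the vertex order 1 < 2 < 3 < 4 < 5 < 6 < 7 and write every simplex with vertices in increasing order. Then dim K = 1 and the simplices of K are:

  0-simplices (7): [1], [2], [3], [4], [5], [6], [7]
  1-simplices (3): [1,3], [1,7], [3,7]

so the chain groups are C_0 ≅ Z^7, C_1 ≅ Z^3.

Boundary ∂_1: C_1 → C_0 sends each edge [p,q] (with p < q) to q − p. For instance
  ∂[1,7] = [7] − [1].
The 7×3 boundary matrix has rank 2 and Smith normal form diag(1,1).

From H_k ≅ ker(∂_k) / im(∂_{k+1}) we obtain:

  H_0: rank C_0 − rank ∂_1 = 7 − 2 = 5, and the invariant factors of ∂_1 are all 1, so H_0 = Z^5.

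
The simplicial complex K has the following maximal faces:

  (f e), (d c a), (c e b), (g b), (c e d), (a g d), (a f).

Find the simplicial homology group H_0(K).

H_0 ≅ Z.

Order the vertices as a < b < c < d < e < f < g. Listing each simplex with vertices in this order, K has dimension 2 with simplices:

  0-simplices (7): a, b, c, d, e, f, g
  1-simplices (12): ac, ad, af, ag, bc, be, bg, cd, ce, de, dg, ef
  2-simplices (4): acd, adg, bce, cde

Hence C_0 ≅ Z^7, C_1 ≅ Z^12, C_2 ≅ Z^4.

Boundary ∂_1: C_1 → C_0 sends each edge [p,q] (with p < q) to q − p. For instance
  ∂af = f − a.
The resulting 7×12 matrix has rank 6, and its Smith normal form has invariant factors (1,1,1,1,1,1).

∂_2: C_2 → C_1 acts by ∂[p,q,r] = [q,r] − [p,r] + [p,q]. For instance
  ∂acd = cd − ad + ac,
  ∂cde = de − ce + cd.
As a 12×4 matrix over Z this has rank 4, with invariant factors (1,1,1,1).

Reading off H_k = ker ∂_k / im ∂_{k+1}:

  H_0: rank C_0 − rank ∂_1 = 7 − 6 = 1, and the invariant factors of ∂_1 are all 1, so H_0 = Z.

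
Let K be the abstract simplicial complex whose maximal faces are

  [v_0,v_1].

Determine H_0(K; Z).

We work with the vertex ordering v_0 < v_1. The simplices of K, each written with vertices in increasing order, are:

  0-simplices (2): [v_0], [v_1]
  1-simplices (1): [v_0,v_1]

so the chain groups are C_0 ≅ Z^2, C_1 ≅ Z^1.

∂_1: C_1 → C_0 is given by ∂[p,q] = [q] − [p]. For instance
  ∂[v_0,v_1] = [v_1] − [v_0].
As a 2×1 matrix over Z this has rank 1, with invariant factors (1).

From H_k ≅ ker(∂_k) / im(∂_{k+1}) we obtain:

  H_0: rank C_0 − rank ∂_1 = 2 − 1 = 1, and the invariant factors of ∂_1 are all 1, so H_0 = Z.

H_0 = Z.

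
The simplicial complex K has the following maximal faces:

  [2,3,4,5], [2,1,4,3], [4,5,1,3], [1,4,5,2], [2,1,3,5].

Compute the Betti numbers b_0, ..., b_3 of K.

b_0 = 1, b_1 = 0, b_2 = 0, b_3 = 1.

Fix the vertex order 1 < 2 < 3 < 4 < 5 and write every simplex with vertices in increasing order. Then dim K = 3 and the simplices of K are:

  0-simplices (5): [1], [2], [3], [4], [5]
  1-simplices (10): [1,2], [1,3], [1,4], [1,5], [2,3], [2,4], [2,5], [3,4], [3,5], [4,5]
  2-simplices (10): [1,2,3], [1,2,4], [1,2,5], [1,3,4], [1,3,5], [1,4,5], [2,3,4], [2,3,5], [2,4,5], [3,4,5]
  3-simplices (5): [1,2,3,4], [1,2,3,5], [1,2,4,5], [1,3,4,5], [2,3,4,5]

so the chain groups are C_0 ≅ Z^5, C_1 ≅ Z^10, C_2 ≅ Z^10, C_3 ≅ Z^5.

The boundary map ∂_1: C_1 → C_0 maps an edge to its endpoints' difference, ∂[p,q] = q − p. For instance
  ∂[1,3] = [3] − [1].
The resulting 5×10 matrix has rank 4, and its Smith normal form has invariant factors (1,1,1,1).

Boundary ∂_2: C_2 → C_1 maps a triangle to the signed sum of its edges. For instance
  ∂[1,2,3] = [2,3] − [1,3] + [1,2],
  ∂[1,2,5] = [2,5] − [1,5] + [1,2].
The 10×10 boundary matrix has rank 6 and Smith normal form diag(1,1,1,1,1,1).

∂_3: C_3 → C_2 sends each 3-simplex σ to the alternating sum Σ_i (−1)^i (σ with its i-th vertex removed). For instance
  ∂[2,3,4,5] = [3,4,5] − [2,4,5] + [2,3,5] − [2,3,4],
  ∂[1,2,3,4] = [2,3,4] − [1,3,4] + [1,2,4] − [1,2,3].
The resulting 10×5 matrix has rank 4, and its Smith normal form has invariant factors (1,1,1,1).

From H_k ≅ ker(∂_k) / im(∂_{k+1}) we obtain:

  H_0: rank C_0 − rank ∂_1 = 5 − 4 = 1, and the invariant factors of ∂_1 are all 1, so H_0 ≅ Z.
  H_1: rank ker ∂_1 − rank ∂_2 = (10 − 4) − 6 = 0, and the invariant factors of ∂_2 are all 1, so H_1 ≅ 0.
  H_2: rank ker ∂_2 − rank ∂_3 = (10 − 6) − 4 = 0, and the invariant factors of ∂_3 are all 1, so H_2 ≅ 0.
  H_3: rank ker ∂_3 − rank ∂_4 = (5 − 4) − 0 = 1, and there is no ∂_4, so H_3 ≅ Z.

As a check, the Euler characteristic is 5 − 10 + 10 − 5 = 0, which agrees with 1 − 0 + 0 − 1 = 0.

Hence the Betti numbers are b_0 = 1, b_1 = 0, b_2 = 0, b_3 = 1.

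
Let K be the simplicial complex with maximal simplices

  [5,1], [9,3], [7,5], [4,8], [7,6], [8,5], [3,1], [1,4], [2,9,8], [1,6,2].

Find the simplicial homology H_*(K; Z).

H_0 ≅ Z,  H_1 ≅ Z^4,  H_2 = 0.

Order the vertices as 1 < 2 < 3 < 4 < 5 < 6 < 7 < 8 < 9. Listing each simplex with vertices in this order, K has dimension 2 with simplices:

  0-simplices (9): [1], [2], [3], [4], [5], [6], [7], [8], [9]
  1-simplices (14): [1,2], [1,3], [1,4], [1,5], [1,6], [2,6], [2,8], [2,9], [3,9], [4,8], [5,7], [5,8], [6,7], [8,9]
  2-simplices (2): [1,2,6], [2,8,9]

Hence C_0 ≅ Z^9, C_1 ≅ Z^14, C_2 ≅ Z^2.

Boundary ∂_1: C_1 → C_0 is given by ∂[p,q] = [q] − [p].
This gives a 9×14 integer matrix of rank 8; reducing to Smith normal form yields diagonal entries (1,1,1,1,1,1,1,1).

∂_2: C_2 → C_1 acts by ∂[p,q,r] = [q,r] − [p,r] + [p,q]. For instance
  ∂[2,8,9] = [8,9] − [2,9] + [2,8],
  ∂[1,2,6] = [2,6] − [1,6] + [1,2].
The resulting 14×2 matrix has rank 2, and its Smith normal form has invariant factors (1,1).

From H_k ≅ ker(∂_k) / im(∂_{k+1}) we obtain:

  H_0: rank C_0 − rank ∂_1 = 9 − 8 = 1, and the invariant factors of ∂_1 are all 1, so H_0 = Z.
  H_1: rank ker ∂_1 − rank ∂_2 = (14 − 8) − 2 = 4, and the invariant factors of ∂_2 are all 1, so H_1 = Z^4.
  H_2: rank ker ∂_2 − rank ∂_3 = (2 − 2) − 0 = 0, and there is no ∂_3, so H_2 = 0.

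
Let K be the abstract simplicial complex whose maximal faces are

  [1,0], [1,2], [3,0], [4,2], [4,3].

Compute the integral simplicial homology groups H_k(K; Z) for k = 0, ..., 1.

H_0 ≅ Z,  H_1 ≅ Z.

Order the vertices as 0 < 1 < 2 < 3 < 4. Listing each simplex with vertices in this order, K has dimension 1 with simplices:

  0-simplices (5): [0], [1], [2], [3], [4]
  1-simplices (5): [0,1], [0,3], [1,2], [2,4], [3,4]

Hence C_0 ≅ Z^5, C_1 ≅ Z^5.

∂_1: C_1 → C_0 is given by ∂[p,q] = [q] − [p].
This gives a 5×5 integer matrix of rank 4; reducing to Smith normal form yields diagonal entries (1,1,1,1).

Now H_k = ker ∂_k / im ∂_{k+1}, so:

  H_0: rank C_0 − rank ∂_1 = 5 − 4 = 1, and the invariant factors of ∂_1 are all 1, so H_0 ≅ Z.
  H_1: rank ker ∂_1 − rank ∂_2 = (5 − 4) − 0 = 1, and there is no ∂_2, so H_1 ≅ Z.

As a check, the Euler characteristic is 5 − 5 = 0, which agrees with 1 − 1 = 0.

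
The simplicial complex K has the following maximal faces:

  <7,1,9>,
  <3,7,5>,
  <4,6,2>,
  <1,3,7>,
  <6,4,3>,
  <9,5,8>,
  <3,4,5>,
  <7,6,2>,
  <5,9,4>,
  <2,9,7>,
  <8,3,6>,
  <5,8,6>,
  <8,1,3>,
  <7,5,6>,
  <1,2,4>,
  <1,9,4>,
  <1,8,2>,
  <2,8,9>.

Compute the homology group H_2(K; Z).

H_2 ≅ 0.

Order the vertices as 1 < 2 < 3 < 4 < 5 < 6 < 7 < 8 < 9. Listing each simplex with vertices in this order, K has dimension 2 with simplices:

  0-simplices (9): [1], [2], [3], [4], [5], [6], [7], [8], [9]
  1-simplices (27): (27 of them)
  2-simplices (18): [1,2,4], [1,2,8], [1,3,7], [1,3,8], [1,4,9], [1,7,9], [2,4,6], [2,6,7], [2,7,9], [2,8,9], [3,4,5], [3,4,6], [3,5,7], [3,6,8], [4,5,9], [5,6,7], [5,6,8], [5,8,9]

so the chain groups are C_0 ≅ Z^9, C_1 ≅ Z^27, C_2 ≅ Z^18.

Boundary ∂_1: C_1 → C_0 sends each edge [p,q] (with p < q) to q − p. For instance
  ∂[5,8] = [8] − [5].
The resulting 9×27 matrix has rank 8, and its Smith normal form has invariant factors (1,1,1,1,1,1,1,1).

The boundary map ∂_2: C_2 → C_1 acts by ∂[p,q,r] = [q,r] − [p,r] + [p,q]. For instance
  ∂[1,3,7] = [3,7] − [1,7] + [1,3],
  ∂[5,6,8] = [6,8] − [5,8] + [5,6].
The 27×18 boundary matrix has rank 18 and Smith normal form diag(1,1,1,1,1,1,1,1,1,1,1,1,1,1,1,1,1,2).

Reading off H_k = ker ∂_k / im ∂_{k+1}:

  H_2: rank ker ∂_2 − rank ∂_3 = (18 − 18) − 0 = 0, and there is no ∂_3, so H_2 ≅ 0.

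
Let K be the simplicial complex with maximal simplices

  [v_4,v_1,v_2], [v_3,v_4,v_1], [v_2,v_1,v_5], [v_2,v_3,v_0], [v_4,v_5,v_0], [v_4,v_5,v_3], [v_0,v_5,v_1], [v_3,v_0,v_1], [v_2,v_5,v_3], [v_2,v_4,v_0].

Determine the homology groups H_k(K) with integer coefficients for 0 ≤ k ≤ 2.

Fix the vertex order v_0 < v_1 < v_2 < v_3 < v_4 < v_5 and write every simplex with vertices in increasing order. Then dim K = 2 and the simplices of K are:

  0-simplices (6): [v_0], [v_1], [v_2], [v_3], [v_4], [v_5]
  1-simplices (15): (15 of them)
  2-simplices (10): [v_0,v_1,v_3], [v_0,v_1,v_5], [v_0,v_2,v_3], [v_0,v_2,v_4], [v_0,v_4,v_5], [v_1,v_2,v_4], [v_1,v_2,v_5], [v_1,v_3,v_4], [v_2,v_3,v_5], [v_3,v_4,v_5]

giving chain groups C_0 ≅ Z^6, C_1 ≅ Z^15, C_2 ≅ Z^10.

The boundary map ∂_1: C_1 → C_0 maps an edge to its endpoints' difference, ∂[p,q] = q − p. For instance
  ∂[v_3,v_4] = [v_4] − [v_3].
This gives a 6×15 integer matrix of rank 5; reducing to Smith normal form yields diagonal entries (1,1,1,1,1).

∂_2: C_2 → C_1 acts by ∂[p,q,r] = [q,r] − [p,r] + [p,q]. For instance
  ∂[v_0,v_2,v_4] = [v_2,v_4] − [v_0,v_4] + [v_0,v_2],
  ∂[v_1,v_2,v_4] = [v_2,v_4] − [v_1,v_4] + [v_1,v_2].
The resulting 15×10 matrix has rank 10, and its Smith normal form has invariant factors (1,1,1,1,1,1,1,1,1,2).

Reading off H_k = ker ∂_k / im ∂_{k+1}:

  H_0: rank C_0 − rank ∂_1 = 6 − 5 = 1, and the invariant factors of ∂_1 are all 1, so H_0 ≅ Z.
  H_1: rank ker ∂_1 − rank ∂_2 = (15 − 5) − 10 = 0, and ∂_2 has invariant factor 2 > 1, so H_1 ≅ Z/2.
  H_2: rank ker ∂_2 − rank ∂_3 = (10 − 10) − 0 = 0, and there is no ∂_3, so H_2 ≅ 0.

H_0 ≅ Z,  H_1 ≅ Z/2,  H_2 = 0.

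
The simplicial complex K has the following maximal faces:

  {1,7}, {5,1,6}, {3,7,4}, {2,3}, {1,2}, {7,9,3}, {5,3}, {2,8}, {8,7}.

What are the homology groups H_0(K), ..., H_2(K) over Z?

K has 9 vertices, 14 edges, 3 triangles.
rank ∂_0 = 0, rank ∂_1 = 8 ⇒ b_0 = 9 − 0 − 8 = 1; all invariant factors of ∂_1 are 1 so no torsion. So H_0 ≅ Z.
rank ∂_1 = 8, rank ∂_2 = 3 ⇒ b_1 = 14 − 8 − 3 = 3; all invariant factors of ∂_2 are 1 so no torsion. So H_1 ≅ Z^3.
rank ∂_2 = 3, rank ∂_3 = 0 ⇒ b_2 = 3 − 3 − 0 = 0. So H_2 ≅ 0.

H_0 = Z,  H_1 = Z^3,  H_2 = 0.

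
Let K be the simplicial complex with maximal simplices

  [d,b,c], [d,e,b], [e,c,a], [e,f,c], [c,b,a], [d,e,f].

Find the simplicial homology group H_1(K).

H_1 = Z.

Take the total order a < b < c < d < e < f on the vertex set. Then K (dimension 2) consists of the simplices:

  0-simplices (6): a, b, c, d, e, f
  1-simplices (12): ab, ac, ae, bc, bd, be, cd, ce, cf, de, df, ef
  2-simplices (6): abc, ace, bcd, bde, cef, def

Hence C_0 ≅ Z^6, C_1 ≅ Z^12, C_2 ≅ Z^6.

The boundary map ∂_1: C_1 → C_0 is given by ∂[p,q] = [q] − [p]. For instance
  ∂ce = e − c.
This gives a 6×12 integer matrix of rank 5; reducing to Smith normal form yields diagonal entries (1,1,1,1,1).

The boundary map ∂_2: C_2 → C_1 acts by ∂[p,q,r] = [q,r] − [p,r] + [p,q]. For instance
  ∂def = ef − df + de,
  ∂cef = ef − cf + ce.
The resulting 12×6 matrix has rank 6, and its Smith normal form has invariant factors (1,1,1,1,1,1).

Reading off H_k = ker ∂_k / im ∂_{k+1}:

  H_1: rank ker ∂_1 − rank ∂_2 = (12 − 5) − 6 = 1, and the invariant factors of ∂_2 are all 1, so H_1 ≅ Z.

(K is a triangulation of the cylinder S^1 x I.)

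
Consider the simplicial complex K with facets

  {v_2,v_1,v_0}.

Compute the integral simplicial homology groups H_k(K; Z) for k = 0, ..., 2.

H_0 = Z,  H_1 = 0,  H_2 = 0.

Take the total order v_0 < v_1 < v_2 on the vertex set. Then K (dimension 2) consists of the simplices:

  0-simplices (3): [v_0], [v_1], [v_2]
  1-simplices (3): [v_0,v_1], [v_0,v_2], [v_1,v_2]
  2-simplices (1): [v_0,v_1,v_2]

giving chain groups C_0 ≅ Z^3, C_1 ≅ Z^3, C_2 ≅ Z^1.

The boundary map ∂_1: C_1 → C_0 is given by ∂[p,q] = [q] − [p].
The resulting 3×3 matrix has rank 2, and its Smith normal form has invariant factors (1,1).

The boundary map ∂_2: C_2 → C_1 acts by ∂[p,q,r] = [q,r] − [p,r] + [p,q]. For instance
  ∂[v_0,v_1,v_2] = [v_1,v_2] − [v_0,v_2] + [v_0,v_1].
The 3×1 boundary matrix has rank 1 and Smith normal form diag(1).

Now H_k = ker ∂_k / im ∂_{k+1}, so:

  H_0: rank C_0 − rank ∂_1 = 3 − 2 = 1, and the invariant factors of ∂_1 are all 1, so H_0 = Z.
  H_1: rank ker ∂_1 − rank ∂_2 = (3 − 2) − 1 = 0, and the invariant factors of ∂_2 are all 1, so H_1 = 0.
  H_2: rank ker ∂_2 − rank ∂_3 = (1 − 1) − 0 = 0, and there is no ∂_3, so H_2 = 0.

(K is a triangulation of the 2-simplex.)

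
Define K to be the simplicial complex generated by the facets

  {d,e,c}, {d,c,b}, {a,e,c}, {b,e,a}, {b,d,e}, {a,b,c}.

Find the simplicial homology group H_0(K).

Order the vertices as a < b < c < d < e. Listing each simplex with vertices in this order, K has dimension 2 with simplices:

  0-simplices (5): a, b, c, d, e
  1-simplices (9): ab, ac, ae, bc, bd, be, cd, ce, de
  2-simplices (6): abc, abe, ace, bcd, bde, cde

Hence C_0 ≅ Z^5, C_1 ≅ Z^9, C_2 ≅ Z^6.

The boundary map ∂_1: C_1 → C_0 maps an edge to its endpoints' difference, ∂[p,q] = q − p.
This gives a 5×9 integer matrix of rank 4; reducing to Smith normal form yields diagonal entries (1,1,1,1).

∂_2: C_2 → C_1 acts by ∂[p,q,r] = [q,r] − [p,r] + [p,q]. For instance
  ∂abc = bc − ac + ab,
  ∂abe = be − ae + ab.
As a 9×6 matrix over Z this has rank 5, with invariant factors (1,1,1,1,1).

Computing H_k = (kernel of ∂_k) / (image of ∂_{k+1}):

  H_0: rank C_0 − rank ∂_1 = 5 − 4 = 1, and the invariant factors of ∂_1 are all 1, so H_0 ≅ Z.

H_0 ≅ Z.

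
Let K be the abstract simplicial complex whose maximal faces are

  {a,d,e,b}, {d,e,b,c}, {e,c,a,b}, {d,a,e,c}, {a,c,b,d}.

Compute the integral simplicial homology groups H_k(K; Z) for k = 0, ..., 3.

Order the vertices as a < b < c < d < e. Listing each simplex with vertices in this order, K has dimension 3 with simplices:

  0-simplices (5): a, b, c, d, e
  1-simplices (10): ab, ac, ad, ae, bc, bd, be, cd, ce, de
  2-simplices (10): abc, abd, abe, acd, ace, ade, bcd, bce, bde, cde
  3-simplices (5): abcd, abce, abde, acde, bcde

Hence C_0 ≅ Z^5, C_1 ≅ Z^10, C_2 ≅ Z^10, C_3 ≅ Z^5.

∂_1: C_1 → C_0 maps an edge to its endpoints' difference, ∂[p,q] = q − p. For instance
  ∂be = e − b.
As a 5×10 matrix over Z this has rank 4, with invariant factors (1,1,1,1).

Boundary ∂_2: C_2 → C_1 sends each 2-simplex [p,q,r] to [q,r] − [p,r] + [p,q]. For instance
  ∂acd = cd − ad + ac,
  ∂cde = de − ce + cd.
As a 10×10 matrix over Z this has rank 6, with invariant factors (1,1,1,1,1,1).

Boundary ∂_3: C_3 → C_2 sends each 3-simplex σ to the alternating sum Σ_i (−1)^i (σ with its i-th vertex removed). For instance
  ∂abce = bce − ace + abe − abc,
  ∂bcde = cde − bde + bce − bcd.
The 10×5 boundary matrix has rank 4 and Smith normal form diag(1,1,1,1).

Computing H_k = (kernel of ∂_k) / (image of ∂_{k+1}):

  H_0: rank C_0 − rank ∂_1 = 5 − 4 = 1, and the invariant factors of ∂_1 are all 1, so H_0 = Z.
  H_1: rank ker ∂_1 − rank ∂_2 = (10 − 4) − 6 = 0, and the invariant factors of ∂_2 are all 1, so H_1 = 0.
  H_2: rank ker ∂_2 − rank ∂_3 = (10 − 6) − 4 = 0, and the invariant factors of ∂_3 are all 1, so H_2 = 0.
  H_3: rank ker ∂_3 − rank ∂_4 = (5 − 4) − 0 = 1, and there is no ∂_4, so H_3 = Z.

As a check, the Euler characteristic is 5 − 10 + 10 − 5 = 0, which agrees with 1 − 0 + 0 − 1 = 0.

H_0 ≅ Z,  H_1 = 0,  H_2 = 0,  H_3 ≅ Z.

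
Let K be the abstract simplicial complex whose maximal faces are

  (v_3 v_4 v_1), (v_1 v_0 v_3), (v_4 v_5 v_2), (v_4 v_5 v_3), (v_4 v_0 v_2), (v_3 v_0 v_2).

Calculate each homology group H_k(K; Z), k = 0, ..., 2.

We work with the vertex ordering v_0 < v_1 < v_2 < v_3 < v_4 < v_5. The simplices of K, each written with vertices in increasing order, are:

  0-simplices (6): [v_0], [v_1], [v_2], [v_3], [v_4], [v_5]
  1-simplices (12): [v_0,v_1], [v_0,v_2], [v_0,v_3], [v_0,v_4], [v_1,v_3], [v_1,v_4], [v_2,v_3], [v_2,v_4], [v_2,v_5], [v_3,v_4], [v_3,v_5], [v_4,v_5]
  2-simplices (6): [v_0,v_1,v_3], [v_0,v_2,v_3], [v_0,v_2,v_4], [v_1,v_3,v_4], [v_2,v_4,v_5], [v_3,v_4,v_5]

Hence C_0 ≅ Z^6, C_1 ≅ Z^12, C_2 ≅ Z^6.

Boundary ∂_1: C_1 → C_0 is given by ∂[p,q] = [q] − [p]. For instance
  ∂[v_3,v_5] = [v_5] − [v_3].
As a 6×12 matrix over Z this has rank 5, with invariant factors (1,1,1,1,1).

Boundary ∂_2: C_2 → C_1 sends each 2-simplex [p,q,r] to [q,r] − [p,r] + [p,q]. For instance
  ∂[v_3,v_4,v_5] = [v_4,v_5] − [v_3,v_5] + [v_3,v_4],
  ∂[v_2,v_4,v_5] = [v_4,v_5] − [v_2,v_5] + [v_2,v_4].
As a 12×6 matrix over Z this has rank 6, with invariant factors (1,1,1,1,1,1).

Computing H_k = (kernel of ∂_k) / (image of ∂_{k+1}):

  H_0: rank C_0 − rank ∂_1 = 6 − 5 = 1, and the invariant factors of ∂_1 are all 1, so H_0 = Z.
  H_1: rank ker ∂_1 − rank ∂_2 = (12 − 5) − 6 = 1, and the invariant factors of ∂_2 are all 1, so H_1 = Z.
  H_2: rank ker ∂_2 − rank ∂_3 = (6 − 6) − 0 = 0, and there is no ∂_3, so H_2 = 0.

H_0 ≅ Z,  H_1 ≅ Z,  H_2 = 0.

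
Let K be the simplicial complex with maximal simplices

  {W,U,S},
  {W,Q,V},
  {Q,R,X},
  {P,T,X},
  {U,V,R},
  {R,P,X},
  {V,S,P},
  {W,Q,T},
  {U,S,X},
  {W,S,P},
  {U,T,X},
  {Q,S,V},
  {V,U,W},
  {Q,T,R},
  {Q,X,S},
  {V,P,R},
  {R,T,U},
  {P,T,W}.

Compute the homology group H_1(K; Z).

Order the vertices as P < Q < R < S < T < U < V < W < X. Listing each simplex with vertices in this order, K has dimension 2 with simplices:

  0-simplices (9): P, Q, R, S, T, U, V, W, X
  1-simplices (27): PR, PS, PT, PV, PW, PX, QR, QS, QT, QV, QW, QX, RT, RU, RV, RX, SU, SV, SW, SX, TU, TW, TX, UV, UW, UX, VW
  2-simplices (18): PRV, PRX, PSV, PSW, PTW, PTX, QRT, QRX, QSV, QSX, QTW, QVW, RTU, RUV, SUW, SUX, TUX, UVW

so the chain groups are C_0 ≅ Z^9, C_1 ≅ Z^27, C_2 ≅ Z^18.

Boundary ∂_1: C_1 → C_0 is given by ∂[p,q] = [q] − [p]. For instance
  ∂TX = X − T.
This gives a 9×27 integer matrix of rank 8; reducing to Smith normal form yields diagonal entries (1,1,1,1,1,1,1,1).

The boundary map ∂_2: C_2 → C_1 acts by ∂[p,q,r] = [q,r] − [p,r] + [p,q]. For instance
  ∂RUV = UV − RV + RU,
  ∂PSW = SW − PW + PS.
The 27×18 boundary matrix has rank 18 and Smith normal form diag(1,1,1,1,1,1,1,1,1,1,1,1,1,1,1,1,1,2).

Computing H_k = (kernel of ∂_k) / (image of ∂_{k+1}):

  H_1: rank ker ∂_1 − rank ∂_2 = (27 − 8) − 18 = 1, and ∂_2 has invariant factor 2 > 1, so H_1 ≅ Z × Z/2.

H_1 = Z × Z/2.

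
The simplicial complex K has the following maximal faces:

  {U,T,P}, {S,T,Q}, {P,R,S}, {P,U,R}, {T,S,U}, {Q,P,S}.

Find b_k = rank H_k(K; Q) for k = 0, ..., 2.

K has 6 vertices, 12 edges, 6 triangles.
rank ∂_0 = 0, rank ∂_1 = 5 ⇒ b_0 = 6 − 0 − 5 = 1; all invariant factors of ∂_1 are 1 so no torsion. So H_0 = Z.
rank ∂_1 = 5, rank ∂_2 = 6 ⇒ b_1 = 12 − 5 − 6 = 1; all invariant factors of ∂_2 are 1 so no torsion. So H_1 = Z.
rank ∂_2 = 6, rank ∂_3 = 0 ⇒ b_2 = 6 − 6 − 0 = 0. So H_2 = 0.

b_0 = 1, b_1 = 1, b_2 = 0.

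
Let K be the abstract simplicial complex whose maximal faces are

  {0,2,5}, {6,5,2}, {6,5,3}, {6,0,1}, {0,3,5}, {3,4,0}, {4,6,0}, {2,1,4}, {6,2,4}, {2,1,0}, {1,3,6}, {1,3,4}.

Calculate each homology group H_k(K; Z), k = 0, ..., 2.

Take the total order 0 < 1 < 2 < 3 < 4 < 5 < 6 on the vertex set. Then K (dimension 2) consists of the simplices:

  0-simplices (7): [0], [1], [2], [3], [4], [5], [6]
  1-simplices (18): [0,1], [0,2], [0,3], [0,4], [0,5], [0,6], [1,2], [1,3], [1,4], [1,6], [2,4], [2,5], [2,6], [3,4], [3,5], [3,6], [4,6], [5,6]
  2-simplices (12): [0,1,2], [0,1,6], [0,2,5], [0,3,4], [0,3,5], [0,4,6], [1,2,4], [1,3,4], [1,3,6], [2,4,6], [2,5,6], [3,5,6]

so the chain groups are C_0 ≅ Z^7, C_1 ≅ Z^18, C_2 ≅ Z^12.

Boundary ∂_1: C_1 → C_0 maps an edge to its endpoints' difference, ∂[p,q] = q − p. For instance
  ∂[2,4] = [4] − [2].
This gives a 7×18 integer matrix of rank 6; reducing to Smith normal form yields diagonal entries (1,1,1,1,1,1).

The boundary map ∂_2: C_2 → C_1 sends each 2-simplex [p,q,r] to [q,r] − [p,r] + [p,q]. For instance
  ∂[0,3,4] = [3,4] − [0,4] + [0,3],
  ∂[0,4,6] = [4,6] − [0,6] + [0,4].
As a 18×12 matrix over Z this has rank 12, with invariant factors (1,1,1,1,1,1,1,1,1,1,1,2).

Reading off H_k = ker ∂_k / im ∂_{k+1}:

  H_0: rank C_0 − rank ∂_1 = 7 − 6 = 1, and the invariant factors of ∂_1 are all 1, so H_0 ≅ Z.
  H_1: rank ker ∂_1 − rank ∂_2 = (18 − 6) − 12 = 0, and ∂_2 has invariant factor 2 > 1, so H_1 ≅ Z/2.
  H_2: rank ker ∂_2 − rank ∂_3 = (12 − 12) − 0 = 0, and there is no ∂_3, so H_2 ≅ 0.

(K is a triangulation of the real projective plane RP^2.)

H_0 ≅ Z,  H_1 ≅ Z/2,  H_2 = 0.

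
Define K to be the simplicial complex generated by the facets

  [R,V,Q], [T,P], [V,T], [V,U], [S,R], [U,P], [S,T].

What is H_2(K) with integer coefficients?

H_2 ≅ 0.

Take the total order P < Q < R < S < T < U < V on the vertex set. Then K (dimension 2) consists of the simplices:

  0-simplices (7): P, Q, R, S, T, U, V
  1-simplices (9): PT, PU, QR, QV, RS, RV, ST, TV, UV
  2-simplices (1): QRV

giving chain groups C_0 ≅ Z^7, C_1 ≅ Z^9, C_2 ≅ Z^1.

The boundary map ∂_1: C_1 → C_0 is given by ∂[p,q] = [q] − [p]. For instance
  ∂PT = T − P.
This gives a 7×9 integer matrix of rank 6; reducing to Smith normal form yields diagonal entries (1,1,1,1,1,1).

∂_2: C_2 → C_1 maps a triangle to the signed sum of its edges. For instance
  ∂QRV = RV − QV + QR.
The resulting 9×1 matrix has rank 1, and its Smith normal form has invariant factors (1).

Computing H_k = (kernel of ∂_k) / (image of ∂_{k+1}):

  H_2: rank ker ∂_2 − rank ∂_3 = (1 − 1) − 0 = 0, and there is no ∂_3, so H_2 ≅ 0.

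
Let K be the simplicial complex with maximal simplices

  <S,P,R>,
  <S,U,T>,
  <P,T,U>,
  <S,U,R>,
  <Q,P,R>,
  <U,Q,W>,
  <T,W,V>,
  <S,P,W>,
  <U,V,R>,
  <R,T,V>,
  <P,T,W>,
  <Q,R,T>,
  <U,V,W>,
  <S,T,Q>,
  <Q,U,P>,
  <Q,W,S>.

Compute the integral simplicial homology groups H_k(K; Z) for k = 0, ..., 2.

Take the total order P < Q < R < S < T < U < V < W on the vertex set. Then K (dimension 2) consists of the simplices:

  0-simplices (8): P, Q, R, S, T, U, V, W
  1-simplices (24): PQ, PR, PS, PT, PU, PW, QR, QS, QT, QU, QW, RS, RT, RU, RV, ST, SU, SW, TU, TV, TW, UV, UW, VW
  2-simplices (16): PQR, PQU, PRS, PSW, PTU, PTW, QRT, QST, QSW, QUW, RSU, RTV, RUV, STU, TVW, UVW

Hence C_0 ≅ Z^8, C_1 ≅ Z^24, C_2 ≅ Z^16.

Boundary ∂_1: C_1 → C_0 is given by ∂[p,q] = [q] − [p]. For instance
  ∂PQ = Q − P.
As a 8×24 matrix over Z this has rank 7, with invariant factors (1,1,1,1,1,1,1).

The boundary map ∂_2: C_2 → C_1 maps a triangle to the signed sum of its edges. For instance
  ∂QSW = SW − QW + QS,
  ∂PTW = TW − PW + PT.
As a 24×16 matrix over Z this has rank 15, with invariant factors (1,1,1,1,1,1,1,1,1,1,1,1,1,1,1).

From H_k ≅ ker(∂_k) / im(∂_{k+1}) we obtain:

  H_0: rank C_0 − rank ∂_1 = 8 − 7 = 1, and the invariant factors of ∂_1 are all 1, so H_0 ≅ Z.
  H_1: rank ker ∂_1 − rank ∂_2 = (24 − 7) − 15 = 2, and the invariant factors of ∂_2 are all 1, so H_1 ≅ Z^2.
  H_2: rank ker ∂_2 − rank ∂_3 = (16 − 15) − 0 = 1, and there is no ∂_3, so H_2 ≅ Z.

(K is a triangulation of the torus T^2.)

H_0 ≅ Z,  H_1 ≅ Z^2,  H_2 ≅ Z.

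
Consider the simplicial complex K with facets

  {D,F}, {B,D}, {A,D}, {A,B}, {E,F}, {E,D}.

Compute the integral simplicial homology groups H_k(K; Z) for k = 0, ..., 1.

H_0 = Z,  H_1 = Z^2.

K has 5 vertices, 6 edges.
rank ∂_0 = 0, rank ∂_1 = 4 ⇒ b_0 = 5 − 0 − 4 = 1; all invariant factors of ∂_1 are 1 so no torsion. So H_0 = Z.
rank ∂_1 = 4, rank ∂_2 = 0 ⇒ b_1 = 6 − 4 − 0 = 2. So H_1 = Z^2.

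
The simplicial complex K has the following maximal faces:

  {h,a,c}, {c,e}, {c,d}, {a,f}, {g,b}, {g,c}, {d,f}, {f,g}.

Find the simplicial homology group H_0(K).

Take the total order a < b < c < d < e < f < g < h on the vertex set. Then K (dimension 2) consists of the simplices:

  0-simplices (8): a, b, c, d, e, f, g, h
  1-simplices (10): ac, af, ah, bg, cd, ce, cg, ch, df, fg
  2-simplices (1): ach

so the chain groups are C_0 ≅ Z^8, C_1 ≅ Z^10, C_2 ≅ Z^1.

∂_1: C_1 → C_0 is given by ∂[p,q] = [q] − [p]. For instance
  ∂ah = h − a.
As a 8×10 matrix over Z this has rank 7, with invariant factors (1,1,1,1,1,1,1).

∂_2: C_2 → C_1 maps a triangle to the signed sum of its edges. For instance
  ∂ach = ch − ah + ac.
This gives a 10×1 integer matrix of rank 1; reducing to Smith normal form yields diagonal entries (1).

From H_k ≅ ker(∂_k) / im(∂_{k+1}) we obtain:

  H_0: rank C_0 − rank ∂_1 = 8 − 7 = 1, and the invariant factors of ∂_1 are all 1, so H_0 ≅ Z.

H_0 ≅ Z.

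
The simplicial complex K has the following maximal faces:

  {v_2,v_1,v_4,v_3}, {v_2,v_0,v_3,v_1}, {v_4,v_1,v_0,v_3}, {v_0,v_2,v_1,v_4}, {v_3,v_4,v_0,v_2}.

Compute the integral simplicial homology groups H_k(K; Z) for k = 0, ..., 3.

Take the total order v_0 < v_1 < v_2 < v_3 < v_4 on the vertex set. Then K (dimension 3) consists of the simplices:

  0-simplices (5): [v_0], [v_1], [v_2], [v_3], [v_4]
  1-simplices (10): [v_0,v_1], [v_0,v_2], [v_0,v_3], [v_0,v_4], [v_1,v_2], [v_1,v_3], [v_1,v_4], [v_2,v_3], [v_2,v_4], [v_3,v_4]
  2-simplices (10): [v_0,v_1,v_2], [v_0,v_1,v_3], [v_0,v_1,v_4], [v_0,v_2,v_3], [v_0,v_2,v_4], [v_0,v_3,v_4], [v_1,v_2,v_3], [v_1,v_2,v_4], [v_1,v_3,v_4], [v_2,v_3,v_4]
  3-simplices (5): [v_0,v_1,v_2,v_3], [v_0,v_1,v_2,v_4], [v_0,v_1,v_3,v_4], [v_0,v_2,v_3,v_4], [v_1,v_2,v_3,v_4]

giving chain groups C_0 ≅ Z^5, C_1 ≅ Z^10, C_2 ≅ Z^10, C_3 ≅ Z^5.

∂_1: C_1 → C_0 sends each edge [p,q] (with p < q) to q − p. For instance
  ∂[v_3,v_4] = [v_4] − [v_3].
As a 5×10 matrix over Z this has rank 4, with invariant factors (1,1,1,1).

The boundary map ∂_2: C_2 → C_1 acts by ∂[p,q,r] = [q,r] − [p,r] + [p,q]. For instance
  ∂[v_0,v_3,v_4] = [v_3,v_4] − [v_0,v_4] + [v_0,v_3],
  ∂[v_0,v_1,v_3] = [v_1,v_3] − [v_0,v_3] + [v_0,v_1].
As a 10×10 matrix over Z this has rank 6, with invariant factors (1,1,1,1,1,1).

The boundary map ∂_3: C_3 → C_2 sends each 3-simplex σ to the alternating sum Σ_i (−1)^i (σ with its i-th vertex removed). For instance
  ∂[v_0,v_1,v_2,v_4] = [v_1,v_2,v_4] − [v_0,v_2,v_4] + [v_0,v_1,v_4] − [v_0,v_1,v_2],
  ∂[v_0,v_2,v_3,v_4] = [v_2,v_3,v_4] − [v_0,v_3,v_4] + [v_0,v_2,v_4] − [v_0,v_2,v_3].
The resulting 10×5 matrix has rank 4, and its Smith normal form has invariant factors (1,1,1,1).

Now H_k = ker ∂_k / im ∂_{k+1}, so:

  H_0: rank C_0 − rank ∂_1 = 5 − 4 = 1, and the invariant factors of ∂_1 are all 1, so H_0 = Z.
  H_1: rank ker ∂_1 − rank ∂_2 = (10 − 4) − 6 = 0, and the invariant factors of ∂_2 are all 1, so H_1 = 0.
  H_2: rank ker ∂_2 − rank ∂_3 = (10 − 6) − 4 = 0, and the invariant factors of ∂_3 are all 1, so H_2 = 0.
  H_3: rank ker ∂_3 − rank ∂_4 = (5 − 4) − 0 = 1, and there is no ∂_4, so H_3 = Z.

(K is a triangulation of the 3-sphere S^3.)

H_0 ≅ Z,  H_1 = 0,  H_2 = 0,  H_3 ≅ Z.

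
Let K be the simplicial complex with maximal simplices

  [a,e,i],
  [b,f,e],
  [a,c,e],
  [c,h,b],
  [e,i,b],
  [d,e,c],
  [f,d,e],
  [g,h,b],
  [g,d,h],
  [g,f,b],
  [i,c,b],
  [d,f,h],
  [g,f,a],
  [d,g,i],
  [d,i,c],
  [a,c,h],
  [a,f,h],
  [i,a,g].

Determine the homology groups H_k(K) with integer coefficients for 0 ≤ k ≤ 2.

H_0 = Z,  H_1 = Z ⊕ Z_2,  H_2 = 0.

Take the total order a < b < c < d < e < f < g < h < i on the vertex set. Then K (dimension 2) consists of the simplices:

  0-simplices (9): a, b, c, d, e, f, g, h, i
  1-simplices (27): ac, ae, af, ag, ah, ai, bc, be, bf, bg, bh, bi, cd, ce, ch, ci, de, df, dg, dh, di, ef, ei, fg, fh, gh, gi
  2-simplices (18): ace, ach, aei, afg, afh, agi, bch, bci, bef, bei, bfg, bgh, cde, cdi, def, dfh, dgh, dgi

so the chain groups are C_0 ≅ Z^9, C_1 ≅ Z^27, C_2 ≅ Z^18.

Boundary ∂_1: C_1 → C_0 maps an edge to its endpoints' difference, ∂[p,q] = q − p. For instance
  ∂ce = e − c.
As a 9×27 matrix over Z this has rank 8, with invariant factors (1,1,1,1,1,1,1,1).

The boundary map ∂_2: C_2 → C_1 acts by ∂[p,q,r] = [q,r] − [p,r] + [p,q]. For instance
  ∂ace = ce − ae + ac,
  ∂agi = gi − ai + ag.
The resulting 27×18 matrix has rank 18, and its Smith normal form has invariant factors (1,1,1,1,1,1,1,1,1,1,1,1,1,1,1,1,1,2).

Reading off H_k = ker ∂_k / im ∂_{k+1}:

  H_0: rank C_0 − rank ∂_1 = 9 − 8 = 1, and the invariant factors of ∂_1 are all 1, so H_0 = Z.
  H_1: rank ker ∂_1 − rank ∂_2 = (27 − 8) − 18 = 1, and ∂_2 has invariant factor 2 > 1, so H_1 = Z ⊕ Z_2.
  H_2: rank ker ∂_2 − rank ∂_3 = (18 − 18) − 0 = 0, and there is no ∂_3, so H_2 = 0.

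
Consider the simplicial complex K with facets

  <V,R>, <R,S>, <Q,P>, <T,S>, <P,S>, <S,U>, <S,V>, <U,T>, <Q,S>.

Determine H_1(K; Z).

Take the total order P < Q < R < S < T < U < V on the vertex set. Then K (dimension 1) consists of the simplices:

  0-simplices (7): P, Q, R, S, T, U, V
  1-simplices (9): PQ, PS, QS, RS, RV, ST, SU, SV, TU

so the chain groups are C_0 ≅ Z^7, C_1 ≅ Z^9.

∂_1: C_1 → C_0 sends each edge [p,q] (with p < q) to q − p. For instance
  ∂PS = S − P.
The 7×9 boundary matrix has rank 6 and Smith normal form diag(1,1,1,1,1,1).

From H_k ≅ ker(∂_k) / im(∂_{k+1}) we obtain:

  H_1: rank ker ∂_1 − rank ∂_2 = (9 − 6) − 0 = 3, and there is no ∂_2, so H_1 ≅ Z^3.

H_1 = Z^3.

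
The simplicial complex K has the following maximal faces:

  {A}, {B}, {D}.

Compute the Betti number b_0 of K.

b_0 = 3.

We work with the vertex ordering A < B < D. The simplices of K, each written with vertices in increasing order, are:

  0-simplices (3): A, B, D

giving chain groups C_0 ≅ Z^3.

Computing H_k = (kernel of ∂_k) / (image of ∂_{k+1}):

  H_0: rank C_0 − rank ∂_1 = 3 − 0 = 3, and there is no ∂_1, so H_0 = Z^3.

(K is a triangulation of a set of 3 points.)

Hence the Betti numbers are b_0 = 3.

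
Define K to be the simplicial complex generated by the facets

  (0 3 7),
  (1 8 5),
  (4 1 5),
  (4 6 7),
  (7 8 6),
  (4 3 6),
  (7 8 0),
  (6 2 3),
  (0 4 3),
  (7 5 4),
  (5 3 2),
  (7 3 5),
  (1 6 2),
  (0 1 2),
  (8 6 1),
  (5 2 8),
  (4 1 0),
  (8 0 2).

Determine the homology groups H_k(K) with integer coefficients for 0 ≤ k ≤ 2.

H_0 ≅ Z,  H_1 ≅ Z × Z/2,  H_2 = 0.

Take the total order 0 < 1 < 2 < 3 < 4 < 5 < 6 < 7 < 8 on the vertex set. Then K (dimension 2) consists of the simplices:

  0-simplices (9): [0], [1], [2], [3], [4], [5], [6], [7], [8]
  1-simplices (27): (27 of them)
  2-simplices (18): [0,1,2], [0,1,4], [0,2,8], [0,3,4], [0,3,7], [0,7,8], [1,2,6], [1,4,5], [1,5,8], [1,6,8], [2,3,5], [2,3,6], [2,5,8], [3,4,6], [3,5,7], [4,5,7], [4,6,7], [6,7,8]

giving chain groups C_0 ≅ Z^9, C_1 ≅ Z^27, C_2 ≅ Z^18.

∂_1: C_1 → C_0 maps an edge to its endpoints' difference, ∂[p,q] = q − p. For instance
  ∂[3,6] = [6] − [3].
The 9×27 boundary matrix has rank 8 and Smith normal form diag(1,1,1,1,1,1,1,1).

The boundary map ∂_2: C_2 → C_1 sends each 2-simplex [p,q,r] to [q,r] − [p,r] + [p,q]. For instance
  ∂[1,2,6] = [2,6] − [1,6] + [1,2],
  ∂[1,6,8] = [6,8] − [1,8] + [1,6].
The 27×18 boundary matrix has rank 18 and Smith normal form diag(1,1,1,1,1,1,1,1,1,1,1,1,1,1,1,1,1,2).

Reading off H_k = ker ∂_k / im ∂_{k+1}:

  H_0: rank C_0 − rank ∂_1 = 9 − 8 = 1, and the invariant factors of ∂_1 are all 1, so H_0 = Z.
  H_1: rank ker ∂_1 − rank ∂_2 = (27 − 8) − 18 = 1, and ∂_2 has invariant factor 2 > 1, so H_1 = Z × Z/2.
  H_2: rank ker ∂_2 − rank ∂_3 = (18 − 18) − 0 = 0, and there is no ∂_3, so H_2 = 0.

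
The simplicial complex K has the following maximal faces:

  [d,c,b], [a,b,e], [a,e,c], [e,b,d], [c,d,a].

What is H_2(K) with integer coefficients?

H_2 = 0.

Order the vertices as a < b < c < d < e. Listing each simplex with vertices in this order, K has dimension 2 with simplices:

  0-simplices (5): a, b, c, d, e
  1-simplices (10): ab, ac, ad, ae, bc, bd, be, cd, ce, de
  2-simplices (5): abe, acd, ace, bcd, bde

so the chain groups are C_0 ≅ Z^5, C_1 ≅ Z^10, C_2 ≅ Z^5.

The boundary map ∂_1: C_1 → C_0 is given by ∂[p,q] = [q] − [p]. For instance
  ∂bd = d − b.
The 5×10 boundary matrix has rank 4 and Smith normal form diag(1,1,1,1).

Boundary ∂_2: C_2 → C_1 sends each 2-simplex [p,q,r] to [q,r] − [p,r] + [p,q]. For instance
  ∂abe = be − ae + ab,
  ∂acd = cd − ad + ac.
This gives a 10×5 integer matrix of rank 5; reducing to Smith normal form yields diagonal entries (1,1,1,1,1).

Reading off H_k = ker ∂_k / im ∂_{k+1}:

  H_2: rank ker ∂_2 − rank ∂_3 = (5 − 5) − 0 = 0, and there is no ∂_3, so H_2 ≅ 0.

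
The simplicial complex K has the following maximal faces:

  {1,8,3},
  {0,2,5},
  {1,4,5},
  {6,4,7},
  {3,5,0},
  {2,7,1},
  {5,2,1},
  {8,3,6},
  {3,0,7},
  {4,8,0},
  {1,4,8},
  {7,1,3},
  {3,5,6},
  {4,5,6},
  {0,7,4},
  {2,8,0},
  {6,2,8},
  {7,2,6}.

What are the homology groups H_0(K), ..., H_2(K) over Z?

H_0 = Z,  H_1 = Z^2,  H_2 = Z.

Order the vertices as 0 < 1 < 2 < 3 < 4 < 5 < 6 < 7 < 8. Listing each simplex with vertices in this order, K has dimension 2 with simplices:

  0-simplices (9): [0], [1], [2], [3], [4], [5], [6], [7], [8]
  1-simplices (27): (27 of them)
  2-simplices (18): [0,2,5], [0,2,8], [0,3,5], [0,3,7], [0,4,7], [0,4,8], [1,2,5], [1,2,7], [1,3,7], [1,3,8], [1,4,5], [1,4,8], [2,6,7], [2,6,8], [3,5,6], [3,6,8], [4,5,6], [4,6,7]

giving chain groups C_0 ≅ Z^9, C_1 ≅ Z^27, C_2 ≅ Z^18.

∂_1: C_1 → C_0 sends each edge [p,q] (with p < q) to q − p. For instance
  ∂[0,7] = [7] − [0].
This gives a 9×27 integer matrix of rank 8; reducing to Smith normal form yields diagonal entries (1,1,1,1,1,1,1,1).

The boundary map ∂_2: C_2 → C_1 sends each 2-simplex [p,q,r] to [q,r] − [p,r] + [p,q]. For instance
  ∂[3,5,6] = [5,6] − [3,6] + [3,5],
  ∂[1,2,7] = [2,7] − [1,7] + [1,2].
This gives a 27×18 integer matrix of rank 17; reducing to Smith normal form yields diagonal entries (1,1,1,1,1,1,1,1,1,1,1,1,1,1,1,1,1).

Reading off H_k = ker ∂_k / im ∂_{k+1}:

  H_0: rank C_0 − rank ∂_1 = 9 − 8 = 1, and the invariant factors of ∂_1 are all 1, so H_0 = Z.
  H_1: rank ker ∂_1 − rank ∂_2 = (27 − 8) − 17 = 2, and the invariant factors of ∂_2 are all 1, so H_1 = Z^2.
  H_2: rank ker ∂_2 − rank ∂_3 = (18 − 17) − 0 = 1, and there is no ∂_3, so H_2 = Z.

As a check, the Euler characteristic is 9 − 27 + 18 = 0, which agrees with 1 − 2 + 1 = 0.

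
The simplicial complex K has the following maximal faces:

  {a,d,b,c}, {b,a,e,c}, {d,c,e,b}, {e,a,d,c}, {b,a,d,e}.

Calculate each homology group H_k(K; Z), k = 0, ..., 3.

Take the total order a < b < c < d < e on the vertex set. Then K (dimension 3) consists of the simplices:

  0-simplices (5): a, b, c, d, e
  1-simplices (10): ab, ac, ad, ae, bc, bd, be, cd, ce, de
  2-simplices (10): abc, abd, abe, acd, ace, ade, bcd, bce, bde, cde
  3-simplices (5): abcd, abce, abde, acde, bcde

so the chain groups are C_0 ≅ Z^5, C_1 ≅ Z^10, C_2 ≅ Z^10, C_3 ≅ Z^5.

The boundary map ∂_1: C_1 → C_0 sends each edge [p,q] (with p < q) to q − p. For instance
  ∂de = e − d.
As a 5×10 matrix over Z this has rank 4, with invariant factors (1,1,1,1).

The boundary map ∂_2: C_2 → C_1 sends each 2-simplex [p,q,r] to [q,r] − [p,r] + [p,q]. For instance
  ∂bcd = cd − bd + bc,
  ∂cde = de − ce + cd.
As a 10×10 matrix over Z this has rank 6, with invariant factors (1,1,1,1,1,1).

The boundary map ∂_3: C_3 → C_2 sends each 3-simplex σ to the alternating sum Σ_i (−1)^i (σ with its i-th vertex removed). For instance
  ∂abce = bce − ace + abe − abc,
  ∂acde = cde − ade + ace − acd.
The 10×5 boundary matrix has rank 4 and Smith normal form diag(1,1,1,1).

Now H_k = ker ∂_k / im ∂_{k+1}, so:

  H_0: rank C_0 − rank ∂_1 = 5 − 4 = 1, and the invariant factors of ∂_1 are all 1, so H_0 = Z.
  H_1: rank ker ∂_1 − rank ∂_2 = (10 − 4) − 6 = 0, and the invariant factors of ∂_2 are all 1, so H_1 = 0.
  H_2: rank ker ∂_2 − rank ∂_3 = (10 − 6) − 4 = 0, and the invariant factors of ∂_3 are all 1, so H_2 = 0.
  H_3: rank ker ∂_3 − rank ∂_4 = (5 − 4) − 0 = 1, and there is no ∂_4, so H_3 = Z.

H_0 = Z,  H_1 = 0,  H_2 = 0,  H_3 = Z.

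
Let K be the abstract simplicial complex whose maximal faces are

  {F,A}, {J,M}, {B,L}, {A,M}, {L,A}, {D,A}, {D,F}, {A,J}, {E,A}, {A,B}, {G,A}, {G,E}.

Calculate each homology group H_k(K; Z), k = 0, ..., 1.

H_0 ≅ Z,  H_1 ≅ Z^4.

We work with the vertex ordering A < B < D < E < F < G < J < L < M. The simplices of K, each written with vertices in increasing order, are:

  0-simplices (9): A, B, D, E, F, G, J, L, M
  1-simplices (12): AB, AD, AE, AF, AG, AJ, AL, AM, BL, DF, EG, JM

so the chain groups are C_0 ≅ Z^9, C_1 ≅ Z^12.

The boundary map ∂_1: C_1 → C_0 is given by ∂[p,q] = [q] − [p].
As a 9×12 matrix over Z this has rank 8, with invariant factors (1,1,1,1,1,1,1,1).

Reading off H_k = ker ∂_k / im ∂_{k+1}:

  H_0: rank C_0 − rank ∂_1 = 9 − 8 = 1, and the invariant factors of ∂_1 are all 1, so H_0 ≅ Z.
  H_1: rank ker ∂_1 − rank ∂_2 = (12 − 8) − 0 = 4, and there is no ∂_2, so H_1 ≅ Z^4.

(K is a triangulation of a wedge of 4 circles.)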